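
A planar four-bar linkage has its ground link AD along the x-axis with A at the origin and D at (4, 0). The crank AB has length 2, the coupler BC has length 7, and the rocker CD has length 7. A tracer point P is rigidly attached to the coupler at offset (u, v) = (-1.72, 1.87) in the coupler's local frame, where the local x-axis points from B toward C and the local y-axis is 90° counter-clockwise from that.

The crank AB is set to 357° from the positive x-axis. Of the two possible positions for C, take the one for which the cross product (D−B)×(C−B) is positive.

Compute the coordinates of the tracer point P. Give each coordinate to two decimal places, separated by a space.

A=(0,0), D=(4.00,0)
B = A + 2.00·(cos357°, sin357°) = (1.9973, -0.1047)
|BD| = 2.0055
circle(B,7.00) ∩ circle(D,7.00): a=1.0027, h=6.9278
  candidates: C₊=(2.6370,6.8660) cross=13.894; C₋=(3.3602,-6.9707) cross=-13.894
  mode + wants cross > 0 → take C=(2.6370,6.8660) (cross=13.894)
ex = (C−B)/|BC| = (0.0914,0.9958); ey = (-0.9958,0.0914)
P = B + -1.72·ex + 1.87·ey = (-0.0221,-1.6466)

-0.02 -1.65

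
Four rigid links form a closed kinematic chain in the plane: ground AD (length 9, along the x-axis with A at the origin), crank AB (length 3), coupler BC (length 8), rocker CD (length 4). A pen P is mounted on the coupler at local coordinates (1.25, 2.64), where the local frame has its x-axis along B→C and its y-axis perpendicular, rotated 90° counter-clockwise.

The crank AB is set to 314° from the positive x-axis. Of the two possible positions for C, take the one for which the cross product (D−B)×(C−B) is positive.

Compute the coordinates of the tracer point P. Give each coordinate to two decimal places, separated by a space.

A=(0,0), D=(9.00,0)
B = A + 3.00·(cos314°, sin314°) = (2.0840, -2.1580)
|BD| = 7.2449
circle(B,8.00) ∩ circle(D,4.00): a=6.9351, h=3.9880
  candidates: C₊=(7.5164,3.7147) cross=28.893; C₋=(9.8922,-3.8992) cross=-28.893
  mode + wants cross > 0 → take C=(7.5164,3.7147) (cross=28.893)
ex = (C−B)/|BC| = (0.6791,0.7341); ey = (-0.7341,0.6791)
P = B + 1.25·ex + 2.64·ey = (0.9948,0.5523)

0.99 0.55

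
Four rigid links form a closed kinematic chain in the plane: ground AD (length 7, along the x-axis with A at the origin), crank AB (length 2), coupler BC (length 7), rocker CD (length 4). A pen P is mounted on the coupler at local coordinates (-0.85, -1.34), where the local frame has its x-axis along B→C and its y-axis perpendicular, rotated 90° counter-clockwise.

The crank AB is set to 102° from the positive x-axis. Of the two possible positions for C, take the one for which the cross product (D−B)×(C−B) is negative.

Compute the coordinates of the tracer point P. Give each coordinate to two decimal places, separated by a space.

A=(0,0), D=(7.00,0)
B = A + 2.00·(cos102°, sin102°) = (-0.4158, 1.9563)
|BD| = 7.6695
circle(B,7.00) ∩ circle(D,4.00): a=5.9861, h=3.6285
  candidates: C₊=(6.2978,3.9379) cross=27.829; C₋=(4.4468,-3.0791) cross=-27.829
  mode - wants cross < 0 → take C=(4.4468,-3.0791) (cross=-27.829)
ex = (C−B)/|BC| = (0.6947,-0.7193); ey = (0.7193,0.6947)
P = B + -0.85·ex + -1.34·ey = (-1.9702,1.6369)

-1.97 1.64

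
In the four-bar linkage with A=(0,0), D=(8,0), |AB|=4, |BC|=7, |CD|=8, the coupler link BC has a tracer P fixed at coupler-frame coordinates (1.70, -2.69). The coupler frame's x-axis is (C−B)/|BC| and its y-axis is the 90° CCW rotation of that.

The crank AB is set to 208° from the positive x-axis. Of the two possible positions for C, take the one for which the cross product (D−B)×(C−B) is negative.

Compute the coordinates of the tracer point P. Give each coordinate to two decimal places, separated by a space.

-3.56 -5.06

A=(0,0), D=(8.00,0)
B = A + 4.00·(cos208°, sin208°) = (-3.5318, -1.8779)
|BD| = 11.6837
circle(B,7.00) ∩ circle(D,8.00): a=5.1999, h=4.6862
  candidates: C₊=(0.8473,3.5832) cross=54.752; C₋=(2.3537,-5.6674) cross=-54.752
  mode - wants cross < 0 → take C=(2.3537,-5.6674) (cross=-54.752)
ex = (C−B)/|BC| = (0.8408,-0.5414); ey = (0.5414,0.8408)
P = B + 1.70·ex + -2.69·ey = (-3.5587,-5.0599)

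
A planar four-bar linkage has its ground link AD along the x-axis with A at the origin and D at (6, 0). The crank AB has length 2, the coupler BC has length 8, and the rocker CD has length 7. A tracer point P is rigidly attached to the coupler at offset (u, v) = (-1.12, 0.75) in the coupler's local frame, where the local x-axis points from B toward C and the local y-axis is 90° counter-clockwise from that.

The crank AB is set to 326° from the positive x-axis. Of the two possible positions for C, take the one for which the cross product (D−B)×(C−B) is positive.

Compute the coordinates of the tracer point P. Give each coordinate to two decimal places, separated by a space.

A=(0,0), D=(6.00,0)
B = A + 2.00·(cos326°, sin326°) = (1.6581, -1.1184)
|BD| = 4.4836
circle(B,8.00) ∩ circle(D,7.00): a=3.9146, h=6.9768
  candidates: C₊=(3.7086,6.6144) cross=31.282; C₋=(7.1892,-6.8982) cross=-31.282
  mode + wants cross > 0 → take C=(3.7086,6.6144) (cross=31.282)
ex = (C−B)/|BC| = (0.2563,0.9666); ey = (-0.9666,0.2563)
P = B + -1.12·ex + 0.75·ey = (0.6461,-2.0087)

0.65 -2.01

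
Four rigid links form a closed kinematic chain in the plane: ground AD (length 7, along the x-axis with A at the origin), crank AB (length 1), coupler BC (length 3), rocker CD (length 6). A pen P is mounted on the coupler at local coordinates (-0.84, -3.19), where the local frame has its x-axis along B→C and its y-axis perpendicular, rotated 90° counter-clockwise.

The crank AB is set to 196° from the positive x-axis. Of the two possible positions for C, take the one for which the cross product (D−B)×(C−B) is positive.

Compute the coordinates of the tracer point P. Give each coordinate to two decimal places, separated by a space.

0.56 -3.20

A=(0,0), D=(7.00,0)
B = A + 1.00·(cos196°, sin196°) = (-0.9613, -0.2756)
|BD| = 7.9660
circle(B,3.00) ∩ circle(D,6.00): a=2.2883, h=1.9400
  candidates: C₊=(1.2586,1.7424) cross=15.454; C₋=(1.3928,-2.1353) cross=-15.454
  mode + wants cross > 0 → take C=(1.2586,1.7424) (cross=15.454)
ex = (C−B)/|BC| = (0.7399,0.6727); ey = (-0.6727,0.7399)
P = B + -0.84·ex + -3.19·ey = (0.5630,-3.2011)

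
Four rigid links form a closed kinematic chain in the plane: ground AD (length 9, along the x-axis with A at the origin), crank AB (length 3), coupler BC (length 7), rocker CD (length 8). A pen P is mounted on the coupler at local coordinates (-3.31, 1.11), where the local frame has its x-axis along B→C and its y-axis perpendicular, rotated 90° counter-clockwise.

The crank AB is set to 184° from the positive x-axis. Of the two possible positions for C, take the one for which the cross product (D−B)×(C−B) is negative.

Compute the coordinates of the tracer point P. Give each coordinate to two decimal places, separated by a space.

-4.87 2.73

A=(0,0), D=(9.00,0)
B = A + 3.00·(cos184°, sin184°) = (-2.9927, -0.2093)
|BD| = 11.9945
circle(B,7.00) ∩ circle(D,8.00): a=5.3720, h=4.4880
  candidates: C₊=(2.3002,4.3717) cross=53.831; C₋=(2.4568,-4.6028) cross=-53.831
  mode - wants cross < 0 → take C=(2.4568,-4.6028) (cross=-53.831)
ex = (C−B)/|BC| = (0.7785,-0.6277); ey = (0.6277,0.7785)
P = B + -3.31·ex + 1.11·ey = (-4.8728,2.7324)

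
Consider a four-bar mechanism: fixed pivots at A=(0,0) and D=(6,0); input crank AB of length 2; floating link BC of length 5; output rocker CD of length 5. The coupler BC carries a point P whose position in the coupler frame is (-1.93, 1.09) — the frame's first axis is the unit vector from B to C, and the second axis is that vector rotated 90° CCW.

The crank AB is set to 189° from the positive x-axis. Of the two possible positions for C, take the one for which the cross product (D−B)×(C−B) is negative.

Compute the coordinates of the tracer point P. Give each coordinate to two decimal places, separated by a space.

A=(0,0), D=(6.00,0)
B = A + 2.00·(cos189°, sin189°) = (-1.9754, -0.3129)
|BD| = 7.9815
circle(B,5.00) ∩ circle(D,5.00): a=3.9908, h=3.0123
  candidates: C₊=(1.8942,2.8535) cross=24.043; C₋=(2.1304,-3.1664) cross=-24.043
  mode - wants cross < 0 → take C=(2.1304,-3.1664) (cross=-24.043)
ex = (C−B)/|BC| = (0.8212,-0.5707); ey = (0.5707,0.8212)
P = B + -1.93·ex + 1.09·ey = (-2.9381,1.6837)

-2.94 1.68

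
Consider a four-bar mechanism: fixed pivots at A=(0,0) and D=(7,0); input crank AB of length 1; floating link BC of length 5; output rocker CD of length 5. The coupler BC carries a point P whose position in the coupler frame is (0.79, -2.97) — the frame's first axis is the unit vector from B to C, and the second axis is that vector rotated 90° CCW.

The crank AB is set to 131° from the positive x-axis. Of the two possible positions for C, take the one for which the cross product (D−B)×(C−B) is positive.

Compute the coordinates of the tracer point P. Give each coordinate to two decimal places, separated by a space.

1.66 -1.26

A=(0,0), D=(7.00,0)
B = A + 1.00·(cos131°, sin131°) = (-0.6561, 0.7547)
|BD| = 7.6932
circle(B,5.00) ∩ circle(D,5.00): a=3.8466, h=3.1943
  candidates: C₊=(3.4853,3.5563) cross=24.575; C₋=(2.8586,-2.8016) cross=-24.575
  mode + wants cross > 0 → take C=(3.4853,3.5563) (cross=24.575)
ex = (C−B)/|BC| = (0.8283,0.5603); ey = (-0.5603,0.8283)
P = B + 0.79·ex + -2.97·ey = (1.6624,-1.2626)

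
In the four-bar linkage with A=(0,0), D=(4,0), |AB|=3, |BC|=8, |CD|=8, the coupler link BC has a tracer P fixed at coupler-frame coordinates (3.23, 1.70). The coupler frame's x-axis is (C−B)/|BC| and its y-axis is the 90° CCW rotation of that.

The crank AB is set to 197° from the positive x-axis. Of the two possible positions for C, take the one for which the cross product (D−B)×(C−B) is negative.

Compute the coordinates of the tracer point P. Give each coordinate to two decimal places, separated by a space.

A=(0,0), D=(4.00,0)
B = A + 3.00·(cos197°, sin197°) = (-2.8689, -0.8771)
|BD| = 6.9247
circle(B,8.00) ∩ circle(D,8.00): a=3.4623, h=7.2119
  candidates: C₊=(-0.3480,6.7153) cross=49.940; C₋=(1.4790,-7.5924) cross=-49.940
  mode - wants cross < 0 → take C=(1.4790,-7.5924) (cross=-49.940)
ex = (C−B)/|BC| = (0.5435,-0.8394); ey = (0.8394,0.5435)
P = B + 3.23·ex + 1.70·ey = (0.3136,-2.6645)

0.31 -2.66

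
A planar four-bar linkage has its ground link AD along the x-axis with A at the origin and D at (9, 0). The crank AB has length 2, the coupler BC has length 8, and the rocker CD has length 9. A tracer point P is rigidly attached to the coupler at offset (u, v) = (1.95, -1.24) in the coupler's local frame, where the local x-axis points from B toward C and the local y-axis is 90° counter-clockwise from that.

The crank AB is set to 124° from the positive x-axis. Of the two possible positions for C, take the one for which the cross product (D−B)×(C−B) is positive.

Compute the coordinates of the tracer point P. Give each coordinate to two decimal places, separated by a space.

A=(0,0), D=(9.00,0)
B = A + 2.00·(cos124°, sin124°) = (-1.1184, 1.6581)
|BD| = 10.2533
circle(B,8.00) ∩ circle(D,9.00): a=4.2977, h=6.7476
  candidates: C₊=(4.2139,7.6219) cross=69.185; C₋=(2.0316,-5.6957) cross=-69.185
  mode + wants cross > 0 → take C=(4.2139,7.6219) (cross=69.185)
ex = (C−B)/|BC| = (0.6665,0.7455); ey = (-0.7455,0.6665)
P = B + 1.95·ex + -1.24·ey = (1.1057,2.2853)

1.11 2.29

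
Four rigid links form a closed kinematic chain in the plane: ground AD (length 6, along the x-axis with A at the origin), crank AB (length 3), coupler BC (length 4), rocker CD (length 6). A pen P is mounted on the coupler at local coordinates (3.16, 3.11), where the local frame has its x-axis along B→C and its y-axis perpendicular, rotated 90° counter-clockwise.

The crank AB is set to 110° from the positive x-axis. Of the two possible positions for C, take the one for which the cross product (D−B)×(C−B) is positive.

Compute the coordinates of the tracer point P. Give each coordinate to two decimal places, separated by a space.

0.15 7.09

A=(0,0), D=(6.00,0)
B = A + 3.00·(cos110°, sin110°) = (-1.0261, 2.8191)
|BD| = 7.5705
circle(B,4.00) ∩ circle(D,6.00): a=2.4643, h=3.1507
  candidates: C₊=(2.4343,4.8255) cross=23.853; C₋=(0.0878,-1.0227) cross=-23.853
  mode + wants cross > 0 → take C=(2.4343,4.8255) (cross=23.853)
ex = (C−B)/|BC| = (0.8651,0.5016); ey = (-0.5016,0.8651)
P = B + 3.16·ex + 3.11·ey = (0.1476,7.0946)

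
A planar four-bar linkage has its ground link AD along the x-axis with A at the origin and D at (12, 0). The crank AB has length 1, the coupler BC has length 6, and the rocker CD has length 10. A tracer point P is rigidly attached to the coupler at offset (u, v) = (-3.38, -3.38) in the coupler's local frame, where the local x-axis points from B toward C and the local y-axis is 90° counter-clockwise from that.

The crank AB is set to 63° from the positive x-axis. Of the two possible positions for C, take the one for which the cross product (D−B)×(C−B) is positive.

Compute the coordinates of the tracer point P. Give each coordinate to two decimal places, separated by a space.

A=(0,0), D=(12.00,0)
B = A + 1.00·(cos63°, sin63°) = (0.4540, 0.8910)
|BD| = 11.5803
circle(B,6.00) ∩ circle(D,10.00): a=3.0269, h=5.1805
  candidates: C₊=(3.8705,5.8233) cross=59.993; C₋=(3.0733,-4.5071) cross=-59.993
  mode + wants cross > 0 → take C=(3.8705,5.8233) (cross=59.993)
ex = (C−B)/|BC| = (0.5694,0.8221); ey = (-0.8221,0.5694)
P = B + -3.38·ex + -3.38·ey = (1.3079,-3.8121)

1.31 -3.81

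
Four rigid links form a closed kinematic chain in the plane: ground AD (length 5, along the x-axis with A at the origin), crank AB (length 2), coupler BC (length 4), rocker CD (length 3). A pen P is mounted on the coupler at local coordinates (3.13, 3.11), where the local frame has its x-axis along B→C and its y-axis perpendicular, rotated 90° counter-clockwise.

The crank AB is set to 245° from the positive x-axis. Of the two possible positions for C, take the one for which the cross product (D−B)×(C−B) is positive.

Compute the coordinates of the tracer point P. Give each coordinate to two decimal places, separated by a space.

A=(0,0), D=(5.00,0)
B = A + 2.00·(cos245°, sin245°) = (-0.8452, -1.8126)
|BD| = 6.1198
circle(B,4.00) ∩ circle(D,3.00): a=3.6318, h=1.6763
  candidates: C₊=(2.1271,0.8641) cross=10.258; C₋=(3.1201,-2.3380) cross=-10.258
  mode + wants cross > 0 → take C=(2.1271,0.8641) (cross=10.258)
ex = (C−B)/|BC| = (0.7431,0.6692); ey = (-0.6692,0.7431)
P = B + 3.13·ex + 3.11·ey = (-0.6005,2.5930)

-0.60 2.59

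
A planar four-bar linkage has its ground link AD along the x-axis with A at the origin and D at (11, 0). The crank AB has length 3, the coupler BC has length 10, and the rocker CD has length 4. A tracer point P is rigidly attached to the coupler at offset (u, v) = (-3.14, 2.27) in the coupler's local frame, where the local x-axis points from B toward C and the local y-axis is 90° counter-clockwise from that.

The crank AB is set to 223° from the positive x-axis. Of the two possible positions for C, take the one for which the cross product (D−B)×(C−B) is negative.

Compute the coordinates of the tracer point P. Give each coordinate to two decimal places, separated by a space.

-5.25 0.33

A=(0,0), D=(11.00,0)
B = A + 3.00·(cos223°, sin223°) = (-2.1941, -2.0460)
|BD| = 13.3518
circle(B,10.00) ∩ circle(D,4.00): a=9.8215, h=1.8808
  candidates: C₊=(7.2233,1.3177) cross=25.112; C₋=(7.7997,-2.3996) cross=-25.112
  mode - wants cross < 0 → take C=(7.7997,-2.3996) (cross=-25.112)
ex = (C−B)/|BC| = (0.9994,-0.0354); ey = (0.0354,0.9994)
P = B + -3.14·ex + 2.27·ey = (-5.2518,0.3336)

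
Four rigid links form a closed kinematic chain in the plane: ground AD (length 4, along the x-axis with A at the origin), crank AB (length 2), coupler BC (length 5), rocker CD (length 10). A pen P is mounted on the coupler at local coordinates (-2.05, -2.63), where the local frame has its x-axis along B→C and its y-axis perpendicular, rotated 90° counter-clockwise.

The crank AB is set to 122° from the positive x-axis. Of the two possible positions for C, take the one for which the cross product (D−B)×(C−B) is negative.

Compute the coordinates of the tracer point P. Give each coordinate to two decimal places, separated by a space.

0.46 4.66

A=(0,0), D=(4.00,0)
B = A + 2.00·(cos122°, sin122°) = (-1.0598, 1.6961)
|BD| = 5.3365
circle(B,5.00) ∩ circle(D,10.00): a=-4.3587, h=2.4498
  candidates: C₊=(-4.4140,5.4042) cross=13.073; C₋=(-5.9712,0.7587) cross=-13.073
  mode - wants cross < 0 → take C=(-5.9712,0.7587) (cross=-13.073)
ex = (C−B)/|BC| = (-0.9823,-0.1875); ey = (0.1875,-0.9823)
P = B + -2.05·ex + -2.63·ey = (0.4607,4.6638)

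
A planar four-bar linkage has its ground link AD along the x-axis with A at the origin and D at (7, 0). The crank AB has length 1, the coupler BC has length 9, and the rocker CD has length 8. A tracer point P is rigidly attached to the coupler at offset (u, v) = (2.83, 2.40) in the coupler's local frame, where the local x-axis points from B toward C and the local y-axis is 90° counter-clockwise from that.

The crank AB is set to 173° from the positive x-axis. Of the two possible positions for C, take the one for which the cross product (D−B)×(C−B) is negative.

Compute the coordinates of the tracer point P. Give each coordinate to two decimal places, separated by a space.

A=(0,0), D=(7.00,0)
B = A + 1.00·(cos173°, sin173°) = (-0.9925, 0.1219)
|BD| = 7.9935
circle(B,9.00) ∩ circle(D,8.00): a=5.0601, h=7.4428
  candidates: C₊=(4.1804,7.4867) cross=59.494; C₋=(3.9535,-7.3972) cross=-59.494
  mode - wants cross < 0 → take C=(3.9535,-7.3972) (cross=-59.494)
ex = (C−B)/|BC| = (0.5496,-0.8355); ey = (0.8355,0.5496)
P = B + 2.83·ex + 2.40·ey = (2.5678,-0.9235)

2.57 -0.92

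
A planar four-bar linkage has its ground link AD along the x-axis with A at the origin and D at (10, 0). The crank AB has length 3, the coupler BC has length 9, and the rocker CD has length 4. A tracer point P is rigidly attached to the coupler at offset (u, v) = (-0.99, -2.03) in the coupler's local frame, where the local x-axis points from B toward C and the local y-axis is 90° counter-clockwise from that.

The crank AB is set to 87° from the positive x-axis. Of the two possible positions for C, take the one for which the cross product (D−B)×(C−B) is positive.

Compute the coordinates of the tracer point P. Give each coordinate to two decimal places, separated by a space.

A=(0,0), D=(10.00,0)
B = A + 3.00·(cos87°, sin87°) = (0.1570, 2.9959)
|BD| = 10.2888
circle(B,9.00) ∩ circle(D,4.00): a=8.3032, h=3.4724
  candidates: C₊=(9.1115,3.9001) cross=35.726; C₋=(7.0893,-2.7437) cross=-35.726
  mode + wants cross > 0 → take C=(9.1115,3.9001) (cross=35.726)
ex = (C−B)/|BC| = (0.9949,0.1005); ey = (-0.1005,0.9949)
P = B + -0.99·ex + -2.03·ey = (-0.6240,0.8767)

-0.62 0.88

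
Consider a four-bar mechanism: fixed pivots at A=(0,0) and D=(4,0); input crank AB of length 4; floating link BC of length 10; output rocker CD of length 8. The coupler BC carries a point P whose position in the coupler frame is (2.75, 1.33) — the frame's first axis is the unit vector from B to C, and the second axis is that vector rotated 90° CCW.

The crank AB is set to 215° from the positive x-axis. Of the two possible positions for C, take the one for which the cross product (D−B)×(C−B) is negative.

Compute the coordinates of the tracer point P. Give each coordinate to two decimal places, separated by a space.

A=(0,0), D=(4.00,0)
B = A + 4.00·(cos215°, sin215°) = (-3.2766, -2.2943)
|BD| = 7.6297
circle(B,10.00) ∩ circle(D,8.00): a=6.1741, h=7.8664
  candidates: C₊=(0.2462,7.0646) cross=60.019; C₋=(4.9772,-7.9401) cross=-60.019
  mode - wants cross < 0 → take C=(4.9772,-7.9401) (cross=-60.019)
ex = (C−B)/|BC| = (0.8254,-0.5646); ey = (0.5646,0.8254)
P = B + 2.75·ex + 1.33·ey = (-0.2559,-2.7491)

-0.26 -2.75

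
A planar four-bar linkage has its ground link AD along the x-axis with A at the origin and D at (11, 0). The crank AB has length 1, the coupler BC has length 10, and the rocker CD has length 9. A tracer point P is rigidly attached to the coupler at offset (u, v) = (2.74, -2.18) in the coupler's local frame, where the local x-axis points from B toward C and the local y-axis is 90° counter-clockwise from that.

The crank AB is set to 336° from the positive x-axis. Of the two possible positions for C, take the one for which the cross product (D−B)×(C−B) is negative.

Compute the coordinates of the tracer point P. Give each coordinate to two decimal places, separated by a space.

0.95 -3.91

A=(0,0), D=(11.00,0)
B = A + 1.00·(cos336°, sin336°) = (0.9135, -0.4067)
|BD| = 10.0947
circle(B,10.00) ∩ circle(D,9.00): a=5.9884, h=8.0087
  candidates: C₊=(6.5744,7.8367) cross=80.845; C₋=(7.2198,-8.1676) cross=-80.845
  mode - wants cross < 0 → take C=(7.2198,-8.1676) (cross=-80.845)
ex = (C−B)/|BC| = (0.6306,-0.7761); ey = (0.7761,0.6306)
P = B + 2.74·ex + -2.18·ey = (0.9496,-3.9080)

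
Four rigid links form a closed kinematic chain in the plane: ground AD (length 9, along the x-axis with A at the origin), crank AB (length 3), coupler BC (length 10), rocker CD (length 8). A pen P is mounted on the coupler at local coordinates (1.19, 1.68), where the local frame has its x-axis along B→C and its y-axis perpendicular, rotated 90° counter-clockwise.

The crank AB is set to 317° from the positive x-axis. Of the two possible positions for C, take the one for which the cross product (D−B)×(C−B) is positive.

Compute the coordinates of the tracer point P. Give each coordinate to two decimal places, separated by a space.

A=(0,0), D=(9.00,0)
B = A + 3.00·(cos317°, sin317°) = (2.1941, -2.0460)
|BD| = 7.1068
circle(B,10.00) ∩ circle(D,8.00): a=6.0862, h=7.9346
  candidates: C₊=(5.7383,7.3049) cross=56.390; C₋=(10.3069,-7.8925) cross=-56.390
  mode + wants cross > 0 → take C=(5.7383,7.3049) (cross=56.390)
ex = (C−B)/|BC| = (0.3544,0.9351); ey = (-0.9351,0.3544)
P = B + 1.19·ex + 1.68·ey = (1.0449,-0.3378)

1.04 -0.34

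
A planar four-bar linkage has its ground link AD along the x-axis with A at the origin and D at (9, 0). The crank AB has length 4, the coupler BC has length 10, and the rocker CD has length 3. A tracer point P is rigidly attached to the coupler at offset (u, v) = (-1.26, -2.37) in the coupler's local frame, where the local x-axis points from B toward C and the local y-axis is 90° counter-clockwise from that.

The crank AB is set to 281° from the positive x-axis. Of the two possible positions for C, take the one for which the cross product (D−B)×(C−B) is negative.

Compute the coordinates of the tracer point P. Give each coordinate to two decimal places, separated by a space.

A=(0,0), D=(9.00,0)
B = A + 4.00·(cos281°, sin281°) = (0.7632, -3.9265)
|BD| = 9.1248
circle(B,10.00) ∩ circle(D,3.00): a=9.5488, h=2.9699
  candidates: C₊=(8.1048,2.8633) cross=27.100; C₋=(10.6607,-2.4984) cross=-27.100
  mode - wants cross < 0 → take C=(10.6607,-2.4984) (cross=-27.100)
ex = (C−B)/|BC| = (0.9897,0.1428); ey = (-0.1428,0.9897)
P = B + -1.26·ex + -2.37·ey = (-0.1454,-6.4522)

-0.15 -6.45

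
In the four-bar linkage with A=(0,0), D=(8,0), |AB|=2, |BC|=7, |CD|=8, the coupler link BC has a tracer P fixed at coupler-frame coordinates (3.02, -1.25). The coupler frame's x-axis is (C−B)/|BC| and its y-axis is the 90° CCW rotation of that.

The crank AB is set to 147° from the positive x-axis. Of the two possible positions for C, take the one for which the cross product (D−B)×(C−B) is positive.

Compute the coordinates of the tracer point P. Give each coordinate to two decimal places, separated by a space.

A=(0,0), D=(8.00,0)
B = A + 2.00·(cos147°, sin147°) = (-1.6773, 1.0893)
|BD| = 9.7385
circle(B,7.00) ∩ circle(D,8.00): a=4.0991, h=5.6743
  candidates: C₊=(3.0307,6.2695) cross=55.259; C₋=(1.7613,-5.0079) cross=-55.259
  mode + wants cross > 0 → take C=(3.0307,6.2695) (cross=55.259)
ex = (C−B)/|BC| = (0.6726,0.7400); ey = (-0.7400,0.6726)
P = B + 3.02·ex + -1.25·ey = (1.2789,2.4834)

1.28 2.48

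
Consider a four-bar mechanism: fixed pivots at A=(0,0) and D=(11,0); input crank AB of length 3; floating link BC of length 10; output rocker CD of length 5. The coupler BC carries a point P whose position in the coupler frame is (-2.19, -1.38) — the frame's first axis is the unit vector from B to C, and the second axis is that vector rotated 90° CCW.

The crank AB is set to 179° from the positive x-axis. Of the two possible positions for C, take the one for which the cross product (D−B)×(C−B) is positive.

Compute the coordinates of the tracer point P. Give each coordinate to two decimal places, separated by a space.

A=(0,0), D=(11.00,0)
B = A + 3.00·(cos179°, sin179°) = (-2.9995, 0.0524)
|BD| = 13.9996
circle(B,10.00) ∩ circle(D,5.00): a=9.6785, h=2.5154
  candidates: C₊=(6.6883,2.5316) cross=35.215; C₋=(6.6694,-2.4993) cross=-35.215
  mode + wants cross > 0 → take C=(6.6883,2.5316) (cross=35.215)
ex = (C−B)/|BC| = (0.9688,0.2479); ey = (-0.2479,0.9688)
P = B + -2.19·ex + -1.38·ey = (-4.7790,-1.8275)

-4.78 -1.83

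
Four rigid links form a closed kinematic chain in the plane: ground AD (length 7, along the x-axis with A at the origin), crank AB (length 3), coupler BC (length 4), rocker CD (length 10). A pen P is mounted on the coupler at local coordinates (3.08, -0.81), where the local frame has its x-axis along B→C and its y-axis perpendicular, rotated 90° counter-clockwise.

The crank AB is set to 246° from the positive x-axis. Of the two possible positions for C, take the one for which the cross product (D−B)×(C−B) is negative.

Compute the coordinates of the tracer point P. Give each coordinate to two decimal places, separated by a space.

-1.42 -5.92

A=(0,0), D=(7.00,0)
B = A + 3.00·(cos246°, sin246°) = (-1.2202, -2.7406)
|BD| = 8.6650
circle(B,4.00) ∩ circle(D,10.00): a=-0.5145, h=3.9668
  candidates: C₊=(-2.9630,0.8597) cross=34.372; C₋=(-0.4537,-6.6665) cross=-34.372
  mode - wants cross < 0 → take C=(-0.4537,-6.6665) (cross=-34.372)
ex = (C−B)/|BC| = (0.1916,-0.9815); ey = (0.9815,0.1916)
P = B + 3.08·ex + -0.81·ey = (-1.4250,-5.9188)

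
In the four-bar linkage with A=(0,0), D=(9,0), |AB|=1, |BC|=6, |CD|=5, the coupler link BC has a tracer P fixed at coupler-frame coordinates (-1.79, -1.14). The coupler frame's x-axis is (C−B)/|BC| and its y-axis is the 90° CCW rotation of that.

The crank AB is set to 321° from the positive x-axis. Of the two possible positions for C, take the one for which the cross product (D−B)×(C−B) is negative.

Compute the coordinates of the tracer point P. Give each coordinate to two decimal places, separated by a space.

A=(0,0), D=(9.00,0)
B = A + 1.00·(cos321°, sin321°) = (0.7771, -0.6293)
|BD| = 8.2469
circle(B,6.00) ∩ circle(D,5.00): a=4.7904, h=3.6128
  candidates: C₊=(5.2779,3.3385) cross=29.794; C₋=(5.8292,-3.8660) cross=-29.794
  mode - wants cross < 0 → take C=(5.8292,-3.8660) (cross=-29.794)
ex = (C−B)/|BC| = (0.8420,-0.5395); ey = (0.5395,0.8420)
P = B + -1.79·ex + -1.14·ey = (-1.3450,-0.6236)

-1.35 -0.62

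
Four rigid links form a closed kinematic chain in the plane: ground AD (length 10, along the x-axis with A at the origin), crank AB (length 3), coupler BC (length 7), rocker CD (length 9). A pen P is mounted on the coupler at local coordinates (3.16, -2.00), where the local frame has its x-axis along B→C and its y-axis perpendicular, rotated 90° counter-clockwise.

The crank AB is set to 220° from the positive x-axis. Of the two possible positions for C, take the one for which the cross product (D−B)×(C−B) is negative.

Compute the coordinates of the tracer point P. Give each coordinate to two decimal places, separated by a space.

A=(0,0), D=(10.00,0)
B = A + 3.00·(cos220°, sin220°) = (-2.2981, -1.9284)
|BD| = 12.4484
circle(B,7.00) ∩ circle(D,9.00): a=4.9389, h=4.9606
  candidates: C₊=(1.8127,3.7374) cross=61.751; C₋=(3.3496,-6.0640) cross=-61.751
  mode - wants cross < 0 → take C=(3.3496,-6.0640) (cross=-61.751)
ex = (C−B)/|BC| = (0.8068,-0.5908); ey = (0.5908,0.8068)
P = B + 3.16·ex + -2.00·ey = (-0.9302,-5.4089)

-0.93 -5.41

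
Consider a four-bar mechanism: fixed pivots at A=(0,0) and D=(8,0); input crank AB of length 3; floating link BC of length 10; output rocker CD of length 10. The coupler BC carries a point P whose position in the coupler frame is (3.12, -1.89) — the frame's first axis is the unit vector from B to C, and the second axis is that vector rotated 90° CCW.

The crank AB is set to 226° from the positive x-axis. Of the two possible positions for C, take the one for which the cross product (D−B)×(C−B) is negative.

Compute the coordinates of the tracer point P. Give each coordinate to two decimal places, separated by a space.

A=(0,0), D=(8.00,0)
B = A + 3.00·(cos226°, sin226°) = (-2.0840, -2.1580)
|BD| = 10.3123
circle(B,10.00) ∩ circle(D,10.00): a=5.1562, h=8.5682
  candidates: C₊=(1.1650,7.2995) cross=88.358; C₋=(4.7511,-9.4575) cross=-88.358
  mode - wants cross < 0 → take C=(4.7511,-9.4575) (cross=-88.358)
ex = (C−B)/|BC| = (0.6835,-0.7299); ey = (0.7299,0.6835)
P = B + 3.12·ex + -1.89·ey = (-1.3310,-5.7273)

-1.33 -5.73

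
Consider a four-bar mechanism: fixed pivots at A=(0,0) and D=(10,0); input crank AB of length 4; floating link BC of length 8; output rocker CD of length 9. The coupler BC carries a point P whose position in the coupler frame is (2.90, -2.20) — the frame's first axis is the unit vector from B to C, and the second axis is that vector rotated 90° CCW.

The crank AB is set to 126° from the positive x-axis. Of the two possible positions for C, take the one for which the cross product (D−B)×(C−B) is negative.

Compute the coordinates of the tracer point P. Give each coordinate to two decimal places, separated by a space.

A=(0,0), D=(10.00,0)
B = A + 4.00·(cos126°, sin126°) = (-2.3511, 3.2361)
|BD| = 12.7680
circle(B,8.00) ∩ circle(D,9.00): a=5.7183, h=5.5947
  candidates: C₊=(4.5984,7.1988) cross=71.434; C₋=(1.7625,-3.6253) cross=-71.434
  mode - wants cross < 0 → take C=(1.7625,-3.6253) (cross=-71.434)
ex = (C−B)/|BC| = (0.5142,-0.8577); ey = (0.8577,0.5142)
P = B + 2.90·ex + -2.20·ey = (-2.7468,-0.3824)

-2.75 -0.38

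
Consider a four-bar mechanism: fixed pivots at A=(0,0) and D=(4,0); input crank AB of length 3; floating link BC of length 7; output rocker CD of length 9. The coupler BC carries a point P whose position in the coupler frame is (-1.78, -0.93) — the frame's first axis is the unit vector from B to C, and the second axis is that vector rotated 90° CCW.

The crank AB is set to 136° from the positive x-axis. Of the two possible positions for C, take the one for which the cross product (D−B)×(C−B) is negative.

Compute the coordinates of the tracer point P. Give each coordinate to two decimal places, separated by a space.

A=(0,0), D=(4.00,0)
B = A + 3.00·(cos136°, sin136°) = (-2.1580, 2.0840)
|BD| = 6.5011
circle(B,7.00) ∩ circle(D,9.00): a=0.7894, h=6.9553
  candidates: C₊=(0.8193,8.4192) cross=45.217; C₋=(-3.6399,-4.7574) cross=-45.217
  mode - wants cross < 0 → take C=(-3.6399,-4.7574) (cross=-45.217)
ex = (C−B)/|BC| = (-0.2117,-0.9773); ey = (0.9773,-0.2117)
P = B + -1.78·ex + -0.93·ey = (-2.6901,4.0205)

-2.69 4.02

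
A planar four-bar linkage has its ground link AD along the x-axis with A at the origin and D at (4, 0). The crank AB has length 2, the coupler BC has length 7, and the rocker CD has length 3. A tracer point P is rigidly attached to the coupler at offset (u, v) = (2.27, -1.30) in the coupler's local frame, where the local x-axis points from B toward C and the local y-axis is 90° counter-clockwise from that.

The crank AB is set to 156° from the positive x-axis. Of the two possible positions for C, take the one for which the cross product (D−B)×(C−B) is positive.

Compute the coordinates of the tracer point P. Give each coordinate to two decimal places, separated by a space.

A=(0,0), D=(4.00,0)
B = A + 2.00·(cos156°, sin156°) = (-1.8271, 0.8135)
|BD| = 5.8836
circle(B,7.00) ∩ circle(D,3.00): a=6.3411, h=2.9649
  candidates: C₊=(4.8630,2.8732) cross=17.444; C₋=(4.0432,-2.9997) cross=-17.444
  mode + wants cross > 0 → take C=(4.8630,2.8732) (cross=17.444)
ex = (C−B)/|BC| = (0.9557,0.2942); ey = (-0.2942,0.9557)
P = B + 2.27·ex + -1.30·ey = (0.7249,0.2390)

0.72 0.24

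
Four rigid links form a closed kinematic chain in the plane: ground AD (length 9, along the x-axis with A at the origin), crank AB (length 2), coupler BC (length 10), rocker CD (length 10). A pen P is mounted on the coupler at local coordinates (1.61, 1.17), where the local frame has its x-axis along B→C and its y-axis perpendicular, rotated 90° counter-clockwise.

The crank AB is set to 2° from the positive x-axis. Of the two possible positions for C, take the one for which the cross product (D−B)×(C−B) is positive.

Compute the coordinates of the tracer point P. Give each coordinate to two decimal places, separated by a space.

1.49 1.99

A=(0,0), D=(9.00,0)
B = A + 2.00·(cos2°, sin2°) = (1.9988, 0.0698)
|BD| = 7.0016
circle(B,10.00) ∩ circle(D,10.00): a=3.5008, h=9.3672
  candidates: C₊=(5.5928,9.4016) cross=65.585; C₋=(5.4060,-9.3318) cross=-65.585
  mode + wants cross > 0 → take C=(5.5928,9.4016) (cross=65.585)
ex = (C−B)/|BC| = (0.3594,0.9332); ey = (-0.9332,0.3594)
P = B + 1.61·ex + 1.17·ey = (1.4856,1.9927)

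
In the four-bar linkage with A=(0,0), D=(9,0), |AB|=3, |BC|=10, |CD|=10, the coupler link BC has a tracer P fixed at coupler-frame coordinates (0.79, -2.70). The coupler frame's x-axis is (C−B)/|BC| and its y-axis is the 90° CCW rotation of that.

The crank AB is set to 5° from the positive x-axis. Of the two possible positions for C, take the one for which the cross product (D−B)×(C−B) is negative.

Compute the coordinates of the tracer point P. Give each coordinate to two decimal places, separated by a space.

A=(0,0), D=(9.00,0)
B = A + 3.00·(cos5°, sin5°) = (2.9886, 0.2615)
|BD| = 6.0171
circle(B,10.00) ∩ circle(D,10.00): a=3.0085, h=9.5367
  candidates: C₊=(6.4087,9.6584) cross=57.383; C₋=(5.5799,-9.3970) cross=-57.383
  mode - wants cross < 0 → take C=(5.5799,-9.3970) (cross=-57.383)
ex = (C−B)/|BC| = (0.2591,-0.9658); ey = (0.9658,0.2591)
P = B + 0.79·ex + -2.70·ey = (0.5855,-1.2012)

0.59 -1.20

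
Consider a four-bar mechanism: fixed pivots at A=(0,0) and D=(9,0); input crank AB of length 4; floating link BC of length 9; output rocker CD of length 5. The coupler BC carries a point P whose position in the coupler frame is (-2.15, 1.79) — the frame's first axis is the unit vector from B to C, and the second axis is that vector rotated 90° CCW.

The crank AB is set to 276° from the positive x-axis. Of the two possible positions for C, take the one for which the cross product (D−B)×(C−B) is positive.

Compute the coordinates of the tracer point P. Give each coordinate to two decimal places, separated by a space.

-2.27 -4.77

A=(0,0), D=(9.00,0)
B = A + 4.00·(cos276°, sin276°) = (0.4181, -3.9781)
|BD| = 9.4591
circle(B,9.00) ∩ circle(D,5.00): a=7.6897, h=4.6765
  candidates: C₊=(5.4280,3.4986) cross=44.235; C₋=(9.3614,-4.9869) cross=-44.235
  mode + wants cross > 0 → take C=(5.4280,3.4986) (cross=44.235)
ex = (C−B)/|BC| = (0.5566,0.8307); ey = (-0.8307,0.5566)
P = B + -2.15·ex + 1.79·ey = (-2.2657,-4.7678)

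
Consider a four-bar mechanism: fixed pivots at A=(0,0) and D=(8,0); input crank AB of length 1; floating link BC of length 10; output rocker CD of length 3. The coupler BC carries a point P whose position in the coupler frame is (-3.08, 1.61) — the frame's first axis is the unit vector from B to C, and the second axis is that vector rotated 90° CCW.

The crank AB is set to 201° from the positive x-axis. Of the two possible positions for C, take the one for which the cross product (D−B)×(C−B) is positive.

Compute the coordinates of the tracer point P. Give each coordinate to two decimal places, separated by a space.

-4.37 0.14

A=(0,0), D=(8.00,0)
B = A + 1.00·(cos201°, sin201°) = (-0.9336, -0.3584)
|BD| = 8.9408
circle(B,10.00) ∩ circle(D,3.00): a=9.5594, h=2.9355
  candidates: C₊=(8.5005,2.9580) cross=26.246; C₋=(8.7358,-2.9084) cross=-26.246
  mode + wants cross > 0 → take C=(8.5005,2.9580) (cross=26.246)
ex = (C−B)/|BC| = (0.9434,0.3316); ey = (-0.3316,0.9434)
P = B + -3.08·ex + 1.61·ey = (-4.3732,0.1391)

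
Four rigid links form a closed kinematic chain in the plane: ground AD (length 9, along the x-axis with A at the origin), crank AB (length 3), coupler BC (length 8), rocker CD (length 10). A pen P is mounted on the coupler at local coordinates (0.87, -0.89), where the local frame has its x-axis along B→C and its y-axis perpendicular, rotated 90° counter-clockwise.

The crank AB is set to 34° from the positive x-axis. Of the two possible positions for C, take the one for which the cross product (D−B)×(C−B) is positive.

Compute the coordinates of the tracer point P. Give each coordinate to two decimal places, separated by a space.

A=(0,0), D=(9.00,0)
B = A + 3.00·(cos34°, sin34°) = (2.4871, 1.6776)
|BD| = 6.7255
circle(B,8.00) ∩ circle(D,10.00): a=0.6863, h=7.9705
  candidates: C₊=(5.1399,9.2249) cross=53.605; C₋=(1.1636,-6.2122) cross=-53.605
  mode + wants cross > 0 → take C=(5.1399,9.2249) (cross=53.605)
ex = (C−B)/|BC| = (0.3316,0.9434); ey = (-0.9434,0.3316)
P = B + 0.87·ex + -0.89·ey = (3.6152,2.2032)

3.62 2.20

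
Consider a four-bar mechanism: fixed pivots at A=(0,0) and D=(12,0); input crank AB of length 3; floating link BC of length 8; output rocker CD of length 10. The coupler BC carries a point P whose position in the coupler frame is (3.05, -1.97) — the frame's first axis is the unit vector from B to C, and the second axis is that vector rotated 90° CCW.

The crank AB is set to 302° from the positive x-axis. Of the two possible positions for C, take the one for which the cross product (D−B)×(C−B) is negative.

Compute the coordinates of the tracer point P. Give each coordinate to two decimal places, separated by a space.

2.11 -6.14

A=(0,0), D=(12.00,0)
B = A + 3.00·(cos302°, sin302°) = (1.5898, -2.5441)
|BD| = 10.7166
circle(B,8.00) ∩ circle(D,10.00): a=3.6787, h=7.1040
  candidates: C₊=(3.4767,5.2301) cross=76.131; C₋=(6.8498,-8.5718) cross=-76.131
  mode - wants cross < 0 → take C=(6.8498,-8.5718) (cross=-76.131)
ex = (C−B)/|BC| = (0.6575,-0.7535); ey = (0.7535,0.6575)
P = B + 3.05·ex + -1.97·ey = (2.1108,-6.1375)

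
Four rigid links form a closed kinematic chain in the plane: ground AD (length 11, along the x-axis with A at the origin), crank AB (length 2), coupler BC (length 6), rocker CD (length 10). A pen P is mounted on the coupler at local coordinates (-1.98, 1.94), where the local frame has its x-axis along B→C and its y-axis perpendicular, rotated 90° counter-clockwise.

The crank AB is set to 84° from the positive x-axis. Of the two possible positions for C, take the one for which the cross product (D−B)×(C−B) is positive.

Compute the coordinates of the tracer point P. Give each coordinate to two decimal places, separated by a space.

-2.52 1.52

A=(0,0), D=(11.00,0)
B = A + 2.00·(cos84°, sin84°) = (0.2091, 1.9890)
|BD| = 10.9727
circle(B,6.00) ∩ circle(D,10.00): a=2.5700, h=5.4217
  candidates: C₊=(3.7193,6.8551) cross=59.491; C₋=(1.7537,-3.8087) cross=-59.491
  mode + wants cross > 0 → take C=(3.7193,6.8551) (cross=59.491)
ex = (C−B)/|BC| = (0.5850,0.8110); ey = (-0.8110,0.5850)
P = B + -1.98·ex + 1.94·ey = (-2.5227,1.5182)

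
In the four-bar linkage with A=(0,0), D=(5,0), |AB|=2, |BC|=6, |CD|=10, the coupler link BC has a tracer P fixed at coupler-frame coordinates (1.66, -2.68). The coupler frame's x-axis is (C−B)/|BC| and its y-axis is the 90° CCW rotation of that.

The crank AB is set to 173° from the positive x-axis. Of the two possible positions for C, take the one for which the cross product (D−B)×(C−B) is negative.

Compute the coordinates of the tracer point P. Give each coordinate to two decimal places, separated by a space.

-4.96 -0.80

A=(0,0), D=(5.00,0)
B = A + 2.00·(cos173°, sin173°) = (-1.9851, 0.2437)
|BD| = 6.9893
circle(B,6.00) ∩ circle(D,10.00): a=-1.0837, h=5.9013
  candidates: C₊=(-2.8624,6.1793) cross=41.246; C₋=(-3.2740,-5.6162) cross=-41.246
  mode - wants cross < 0 → take C=(-3.2740,-5.6162) (cross=-41.246)
ex = (C−B)/|BC| = (-0.2148,-0.9767); ey = (0.9767,-0.2148)
P = B + 1.66·ex + -2.68·ey = (-4.9591,-0.8018)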